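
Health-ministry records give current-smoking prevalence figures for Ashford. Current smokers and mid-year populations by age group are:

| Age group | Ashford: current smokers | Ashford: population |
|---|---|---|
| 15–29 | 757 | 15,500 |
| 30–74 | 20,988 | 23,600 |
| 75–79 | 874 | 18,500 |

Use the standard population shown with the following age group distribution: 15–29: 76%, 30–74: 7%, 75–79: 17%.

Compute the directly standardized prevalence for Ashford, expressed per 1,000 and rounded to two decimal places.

Age-specific rates per 1,000 for Ashford: 48.839, 889.322, 47.243.
Standard weights: 0.76, 0.07, 0.17.
Standardized rate: 0.7600×48.839 + 0.0700×889.322 + 0.1700×47.243 = 107.4013 per 1,000.

107.40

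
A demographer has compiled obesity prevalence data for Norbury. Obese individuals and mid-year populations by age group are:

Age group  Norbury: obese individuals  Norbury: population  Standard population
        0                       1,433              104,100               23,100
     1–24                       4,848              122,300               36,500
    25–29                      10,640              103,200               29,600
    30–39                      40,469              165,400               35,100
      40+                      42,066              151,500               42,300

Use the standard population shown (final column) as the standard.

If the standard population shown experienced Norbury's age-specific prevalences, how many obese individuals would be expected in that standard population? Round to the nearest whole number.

25150

Age-specific rates per 1,000 for Norbury: 13.766, 39.640, 103.101, 244.674, 277.663.
Expected obese individuals = Σ (standard pop × age-specific rate ÷ 1,000)
= 23,100×13.766/1,000 + 36,500×39.640/1,000 + 29,600×103.101/1,000 + 35,100×244.674/1,000 + 42,300×277.663/1,000
= 317.99 + 1446.87 + 3051.78 + 8588.04 + 11745.16 = 25149.84.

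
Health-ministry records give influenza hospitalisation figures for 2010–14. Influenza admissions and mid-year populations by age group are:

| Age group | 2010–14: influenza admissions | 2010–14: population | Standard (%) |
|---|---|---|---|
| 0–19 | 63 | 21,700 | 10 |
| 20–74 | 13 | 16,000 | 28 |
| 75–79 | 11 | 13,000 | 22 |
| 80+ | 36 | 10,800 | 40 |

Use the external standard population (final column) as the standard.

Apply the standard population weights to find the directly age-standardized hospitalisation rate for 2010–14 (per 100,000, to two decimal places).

203.73

Age-specific rates per 100,000 for 2010–14: 290.32, 81.25, 84.62, 333.33.
Standard weights: 0.10, 0.28, 0.22, 0.40.
Standardized rate: 0.1000×290.32 + 0.2800×81.25 + 0.2200×84.62 + 0.4000×333.33 = 203.7310 per 100,000.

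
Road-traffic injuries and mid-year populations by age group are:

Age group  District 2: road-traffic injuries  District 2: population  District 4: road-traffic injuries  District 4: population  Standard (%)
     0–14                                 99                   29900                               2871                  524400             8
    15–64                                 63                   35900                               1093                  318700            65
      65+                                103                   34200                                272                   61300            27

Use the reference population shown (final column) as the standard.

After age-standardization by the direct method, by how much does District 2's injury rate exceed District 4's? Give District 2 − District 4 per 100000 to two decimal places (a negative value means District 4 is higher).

Age-specific rates per 100000 for District 2: 331.10, 175.49, 301.17.
For District 4: 547.48, 342.96, 443.72.
Standard weights: 0.08, 0.65, 0.27.
District 2: 0.0800×331.10 + 0.6500×175.49 + 0.2700×301.17 = 221.8709 per 100000.
District 4: 0.0800×547.48 + 0.6500×342.96 + 0.2700×443.72 = 386.5241 per 100000.
Difference = 221.8709 − 386.5241 = -164.6532.

-164.65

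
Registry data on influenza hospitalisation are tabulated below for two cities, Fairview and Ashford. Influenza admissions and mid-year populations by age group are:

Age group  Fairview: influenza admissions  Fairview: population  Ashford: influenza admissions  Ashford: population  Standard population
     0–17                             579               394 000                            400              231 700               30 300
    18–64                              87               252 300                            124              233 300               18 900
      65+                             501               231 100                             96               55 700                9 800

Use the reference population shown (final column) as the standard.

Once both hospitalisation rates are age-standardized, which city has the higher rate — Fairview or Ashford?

Ashford

Age-specific rates per 100 000 for Fairview: 146.95, 34.48, 216.79.
For Ashford: 172.64, 53.15, 172.35.
Standard total = 59 000; weights = 0.5136, 0.3203, 0.1661.
Fairview: 0.5136×146.95 + 0.3203×34.48 + 0.1661×216.79 = 122.5250 per 100 000.
Ashford: 0.5136×172.64 + 0.3203×53.15 + 0.1661×172.35 = 134.3135 per 100 000.
The crude rates (133.01 vs 119.07) would put Fairview higher, but that reflects its age composition; once standardized to a common age structure, Ashford has the higher underlying rate.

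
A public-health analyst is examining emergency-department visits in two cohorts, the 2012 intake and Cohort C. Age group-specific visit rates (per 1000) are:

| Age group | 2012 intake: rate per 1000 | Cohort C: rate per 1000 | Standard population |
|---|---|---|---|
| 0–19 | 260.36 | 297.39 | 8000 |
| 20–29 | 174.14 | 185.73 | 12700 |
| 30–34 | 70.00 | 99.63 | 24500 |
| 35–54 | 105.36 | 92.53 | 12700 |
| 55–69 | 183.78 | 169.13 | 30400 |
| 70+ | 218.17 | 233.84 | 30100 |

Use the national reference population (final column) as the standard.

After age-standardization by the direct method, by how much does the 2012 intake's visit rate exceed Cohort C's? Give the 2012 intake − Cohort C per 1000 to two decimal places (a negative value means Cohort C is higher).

Standard total = 118400; weights = 0.0676, 0.1073, 0.2069, 0.1073, 0.2568, 0.2542.
The 2012 intake: 0.0676×260.36 + 0.1073×174.14 + 0.2069×70.00 + 0.1073×105.36 + 0.2568×183.78 + 0.2542×218.17 = 164.7074 per 1000.
Cohort C: 0.0676×297.39 + 0.1073×185.73 + 0.2069×99.63 + 0.1073×92.53 + 0.2568×169.13 + 0.2542×233.84 = 173.4298 per 1000.
Difference = 164.7074 − 173.4298 = -8.7224.

-8.72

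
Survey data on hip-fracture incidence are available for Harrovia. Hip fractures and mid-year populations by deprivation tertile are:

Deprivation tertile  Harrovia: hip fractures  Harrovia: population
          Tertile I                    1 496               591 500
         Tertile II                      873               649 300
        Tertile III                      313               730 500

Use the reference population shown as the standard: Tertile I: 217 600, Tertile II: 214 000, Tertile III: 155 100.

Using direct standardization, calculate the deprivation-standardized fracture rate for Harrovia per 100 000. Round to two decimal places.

154.17

Deprivation-specific rates per 100 000 for Harrovia: 252.92, 134.45, 42.85.
Standard total = 586 700; weights = 0.3709, 0.3648, 0.2644.
Standardized rate: 0.3709×252.92 + 0.3648×134.45 + 0.2644×42.85 = 154.1726 per 100 000.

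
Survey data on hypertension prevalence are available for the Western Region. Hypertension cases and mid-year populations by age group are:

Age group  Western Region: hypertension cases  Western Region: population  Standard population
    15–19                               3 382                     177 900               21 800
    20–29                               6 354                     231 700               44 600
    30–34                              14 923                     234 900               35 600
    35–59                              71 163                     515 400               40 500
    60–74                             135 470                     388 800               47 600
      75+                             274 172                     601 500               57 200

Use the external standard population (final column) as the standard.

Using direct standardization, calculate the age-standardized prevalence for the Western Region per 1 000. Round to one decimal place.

210.9

Age-specific rates per 1 000 for the Western Region: 19.011, 27.423, 63.529, 138.073, 348.431, 455.814.
Standard total = 247 300; weights = 0.0882, 0.1803, 0.1440, 0.1638, 0.1925, 0.2313.
Standardized rate: 0.0882×19.011 + 0.1803×27.423 + 0.1440×63.529 + 0.1638×138.073 + 0.1925×348.431 + 0.2313×455.814 = 210.8734 per 1 000.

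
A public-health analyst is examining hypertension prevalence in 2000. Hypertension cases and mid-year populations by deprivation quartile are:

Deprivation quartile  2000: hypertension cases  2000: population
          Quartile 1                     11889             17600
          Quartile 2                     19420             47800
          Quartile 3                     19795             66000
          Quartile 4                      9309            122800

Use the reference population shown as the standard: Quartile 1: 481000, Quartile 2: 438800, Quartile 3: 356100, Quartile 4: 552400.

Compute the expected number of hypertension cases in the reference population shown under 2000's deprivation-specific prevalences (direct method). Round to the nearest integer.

Deprivation-specific rates per 1000 for 2000: 675.511, 406.276, 299.924, 75.806.
Expected hypertension cases = Σ (standard pop × deprivation-specific rate ÷ 1000)
= 481000×675.511/1000 + 438800×406.276/1000 + 356100×299.924/1000 + 552400×75.806/1000
= 324920.97 + 178273.97 + 106803.02 + 41875.34 = 651873.30.

651873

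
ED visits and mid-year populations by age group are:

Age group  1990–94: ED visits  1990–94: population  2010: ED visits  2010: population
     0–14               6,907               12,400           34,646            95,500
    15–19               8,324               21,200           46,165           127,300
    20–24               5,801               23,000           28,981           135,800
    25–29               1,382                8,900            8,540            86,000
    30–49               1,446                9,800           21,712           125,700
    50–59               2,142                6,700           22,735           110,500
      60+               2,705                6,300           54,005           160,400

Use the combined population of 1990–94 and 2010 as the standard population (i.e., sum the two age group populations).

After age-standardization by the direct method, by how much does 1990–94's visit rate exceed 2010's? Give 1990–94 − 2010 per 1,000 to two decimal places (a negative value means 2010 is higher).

67.00

Age-specific rates per 1,000 for 1990–94: 557.016, 392.642, 252.217, 155.281, 147.551, 319.701, 429.365.
For 2010: 362.785, 362.647, 213.409, 99.302, 172.729, 205.747, 336.690.
Combined standard total = 929,500; weights = 0.1161, 0.1598, 0.1708, 0.1021, 0.1458, 0.1261, 0.1793.
1990–94: 0.1161×557.016 + 0.1598×392.642 + 0.1708×252.217 + 0.1021×155.281 + 0.1458×147.551 + 0.1261×319.701 + 0.1793×429.365 = 325.1586 per 1,000.
2010: 0.1161×362.785 + 0.1598×362.647 + 0.1708×213.409 + 0.1021×99.302 + 0.1458×172.729 + 0.1261×205.747 + 0.1793×336.690 = 258.1552 per 1,000.
Difference = 325.1586 − 258.1552 = 67.0034.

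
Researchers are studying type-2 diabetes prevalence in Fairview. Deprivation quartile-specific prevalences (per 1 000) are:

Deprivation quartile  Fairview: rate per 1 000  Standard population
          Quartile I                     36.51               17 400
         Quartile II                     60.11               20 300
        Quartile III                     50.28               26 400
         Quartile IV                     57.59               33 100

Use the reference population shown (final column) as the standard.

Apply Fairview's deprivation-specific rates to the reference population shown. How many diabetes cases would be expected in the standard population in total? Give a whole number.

Expected diabetes cases = Σ (standard pop × deprivation-specific rate ÷ 1 000)
= 17 400×36.51/1 000 + 20 300×60.11/1 000 + 26 400×50.28/1 000 + 33 100×57.59/1 000
= 635.27 + 1220.23 + 1327.39 + 1906.23 = 5089.13.

5089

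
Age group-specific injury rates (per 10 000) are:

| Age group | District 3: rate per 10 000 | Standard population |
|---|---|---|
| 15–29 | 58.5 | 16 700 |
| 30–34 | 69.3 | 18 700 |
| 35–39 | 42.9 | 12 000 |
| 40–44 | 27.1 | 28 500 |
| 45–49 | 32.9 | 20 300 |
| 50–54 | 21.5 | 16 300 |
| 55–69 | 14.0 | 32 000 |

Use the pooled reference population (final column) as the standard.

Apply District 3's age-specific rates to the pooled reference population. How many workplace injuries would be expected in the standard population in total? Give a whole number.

Expected workplace injuries = Σ (standard pop × age-specific rate ÷ 10 000)
= 16 700×58.5/10 000 + 18 700×69.3/10 000 + 12 000×42.9/10 000 + 28 500×27.1/10 000 + 20 300×32.9/10 000 + 16 300×21.5/10 000 + 32 000×14.0/10 000
= 97.69 + 129.59 + 51.48 + 77.23 + 66.79 + 35.05 + 44.80 = 502.63.

503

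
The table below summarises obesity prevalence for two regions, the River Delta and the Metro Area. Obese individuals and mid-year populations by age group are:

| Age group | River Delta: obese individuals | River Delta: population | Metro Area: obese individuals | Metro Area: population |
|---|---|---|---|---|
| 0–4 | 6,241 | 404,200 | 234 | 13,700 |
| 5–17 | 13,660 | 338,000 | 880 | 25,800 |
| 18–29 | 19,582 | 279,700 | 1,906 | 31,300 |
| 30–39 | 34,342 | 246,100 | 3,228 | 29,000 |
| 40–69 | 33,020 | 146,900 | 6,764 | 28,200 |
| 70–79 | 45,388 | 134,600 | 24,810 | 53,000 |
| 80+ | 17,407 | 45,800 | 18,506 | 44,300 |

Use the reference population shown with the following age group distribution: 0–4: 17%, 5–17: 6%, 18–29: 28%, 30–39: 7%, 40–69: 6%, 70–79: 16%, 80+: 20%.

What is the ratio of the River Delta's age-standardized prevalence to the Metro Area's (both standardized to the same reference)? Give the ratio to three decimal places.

Age-specific rates per 1,000 for the River Delta: 15.440, 40.414, 70.011, 139.545, 224.779, 337.207, 380.066.
For the Metro Area: 17.080, 34.109, 60.895, 111.310, 239.858, 468.113, 417.743.
Standard weights: 0.17, 0.06, 0.28, 0.07, 0.06, 0.16, 0.20.
The River Delta: 0.1700×15.440 + 0.0600×40.414 + 0.2800×70.011 + 0.0700×139.545 + 0.0600×224.779 + 0.1600×337.207 + 0.2000×380.066 = 177.8737 per 1,000.
The Metro Area: 0.1700×17.080 + 0.0600×34.109 + 0.2800×60.895 + 0.0700×111.310 + 0.0600×239.858 + 0.1600×468.113 + 0.2000×417.743 = 202.6305 per 1,000.
Ratio = 177.8737 ÷ 202.6305 = 0.87782.

0.878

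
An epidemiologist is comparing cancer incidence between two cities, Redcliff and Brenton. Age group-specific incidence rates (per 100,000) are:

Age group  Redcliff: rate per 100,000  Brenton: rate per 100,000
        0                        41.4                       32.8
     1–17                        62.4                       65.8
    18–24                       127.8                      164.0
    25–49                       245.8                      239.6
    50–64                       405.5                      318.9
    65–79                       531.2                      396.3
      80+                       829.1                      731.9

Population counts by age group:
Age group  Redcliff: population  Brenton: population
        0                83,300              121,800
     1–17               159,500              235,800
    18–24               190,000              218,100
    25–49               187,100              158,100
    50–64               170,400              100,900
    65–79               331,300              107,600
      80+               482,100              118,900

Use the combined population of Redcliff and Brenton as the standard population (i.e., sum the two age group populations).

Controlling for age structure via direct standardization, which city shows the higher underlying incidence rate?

Redcliff

Combined standard total = 2,664,900; weights = 0.0770, 0.1483, 0.1531, 0.1295, 0.1018, 0.1647, 0.2255.
Redcliff: 0.0770×41.4 + 0.1483×62.4 + 0.1531×127.8 + 0.1295×245.8 + 0.1018×405.5 + 0.1647×531.2 + 0.2255×829.1 = 379.6045 per 100,000.
Brenton: 0.0770×32.8 + 0.1483×65.8 + 0.1531×164.0 + 0.1295×239.6 + 0.1018×318.9 + 0.1647×396.3 + 0.2255×731.9 = 331.2326 per 100,000.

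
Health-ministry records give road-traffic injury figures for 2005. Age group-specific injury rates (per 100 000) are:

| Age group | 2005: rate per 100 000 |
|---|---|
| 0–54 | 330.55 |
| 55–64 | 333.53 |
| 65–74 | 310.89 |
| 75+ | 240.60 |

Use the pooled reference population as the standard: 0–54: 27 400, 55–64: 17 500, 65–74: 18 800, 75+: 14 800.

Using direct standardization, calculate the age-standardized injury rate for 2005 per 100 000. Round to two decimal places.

Standard total = 78 500; weights = 0.3490, 0.2229, 0.2395, 0.1885.
Standardized rate: 0.3490×330.55 + 0.2229×333.53 + 0.2395×310.89 + 0.1885×240.60 = 309.5472 per 100 000.

309.55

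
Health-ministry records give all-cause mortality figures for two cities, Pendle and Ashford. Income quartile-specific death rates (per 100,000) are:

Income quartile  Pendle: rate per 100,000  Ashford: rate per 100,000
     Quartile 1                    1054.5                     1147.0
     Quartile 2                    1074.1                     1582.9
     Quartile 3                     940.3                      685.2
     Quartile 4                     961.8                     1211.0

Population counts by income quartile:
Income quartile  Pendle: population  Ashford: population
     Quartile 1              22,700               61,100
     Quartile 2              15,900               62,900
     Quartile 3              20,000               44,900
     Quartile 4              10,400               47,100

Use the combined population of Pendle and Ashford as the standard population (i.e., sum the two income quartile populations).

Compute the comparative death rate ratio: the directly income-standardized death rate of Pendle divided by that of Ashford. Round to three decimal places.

Combined standard total = 285,000; weights = 0.2940, 0.2765, 0.2277, 0.2018.
Pendle: 0.2940×1054.5 + 0.2765×1074.1 + 0.2277×940.3 + 0.2018×961.8 = 1015.2111 per 100,000.
Ashford: 0.2940×1147.0 + 0.2765×1582.9 + 0.2277×685.2 + 0.2018×1211.0 = 1175.2740 per 100,000.
Ratio = 1015.2111 ÷ 1175.2740 = 0.86381.

0.864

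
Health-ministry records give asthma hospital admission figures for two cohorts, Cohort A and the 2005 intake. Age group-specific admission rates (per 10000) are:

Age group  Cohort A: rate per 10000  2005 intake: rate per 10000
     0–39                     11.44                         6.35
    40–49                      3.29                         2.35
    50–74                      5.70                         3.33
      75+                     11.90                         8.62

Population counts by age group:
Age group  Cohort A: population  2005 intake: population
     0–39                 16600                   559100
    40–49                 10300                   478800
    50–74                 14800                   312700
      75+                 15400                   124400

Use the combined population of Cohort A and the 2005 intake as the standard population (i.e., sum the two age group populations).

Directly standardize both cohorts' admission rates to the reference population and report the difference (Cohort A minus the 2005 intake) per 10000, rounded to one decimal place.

3.0

Combined standard total = 1532100; weights = 0.3758, 0.3192, 0.2138, 0.0912.
Cohort A: 0.3758×11.44 + 0.3192×3.29 + 0.2138×5.70 + 0.0912×11.90 = 7.6532 per 10000.
The 2005 intake: 0.3758×6.35 + 0.3192×2.35 + 0.2138×3.33 + 0.0912×8.62 = 4.6346 per 10000.
Difference = 7.6532 − 4.6346 = 3.0186.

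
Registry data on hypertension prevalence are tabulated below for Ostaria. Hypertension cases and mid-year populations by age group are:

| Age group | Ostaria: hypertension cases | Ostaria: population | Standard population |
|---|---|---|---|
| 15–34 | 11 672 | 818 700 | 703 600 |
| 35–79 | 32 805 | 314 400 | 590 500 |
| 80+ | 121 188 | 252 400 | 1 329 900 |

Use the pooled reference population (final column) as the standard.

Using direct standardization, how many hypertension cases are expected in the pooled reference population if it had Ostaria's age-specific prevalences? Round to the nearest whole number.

Age-specific rates per 1 000 for Ostaria: 14.257, 104.342, 480.143.
Expected hypertension cases = Σ (standard pop × age-specific rate ÷ 1 000)
= 703 600×14.257/1 000 + 590 500×104.342/1 000 + 1 329 900×480.143/1 000
= 10031.05 + 61613.72 + 638541.68 = 710186.45.

710186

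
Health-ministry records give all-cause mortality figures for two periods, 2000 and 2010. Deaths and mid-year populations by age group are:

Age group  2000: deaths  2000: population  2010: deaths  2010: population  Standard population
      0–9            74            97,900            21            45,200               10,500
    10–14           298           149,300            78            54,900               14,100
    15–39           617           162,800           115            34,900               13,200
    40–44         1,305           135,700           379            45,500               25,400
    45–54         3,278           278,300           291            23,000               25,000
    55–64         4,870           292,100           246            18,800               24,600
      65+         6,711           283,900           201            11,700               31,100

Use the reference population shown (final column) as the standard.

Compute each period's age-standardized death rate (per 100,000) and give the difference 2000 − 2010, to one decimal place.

Age-specific rates per 100,000 for 2000: 75.59, 199.60, 378.99, 961.68, 1177.87, 1667.24, 2363.86.
For 2010: 46.46, 142.08, 329.51, 832.97, 1265.22, 1308.51, 1717.95.
Standard total = 143,900; weights = 0.0730, 0.0980, 0.0917, 0.1765, 0.1737, 0.1710, 0.2161.
2000: 0.0730×75.59 + 0.0980×199.60 + 0.0917×378.99 + 0.1765×961.68 + 0.1737×1177.87 + 0.1710×1667.24 + 0.2161×2363.86 = 1230.1190 per 100,000.
2010: 0.0730×46.46 + 0.0980×142.08 + 0.0917×329.51 + 0.1765×832.97 + 0.1737×1265.22 + 0.1710×1308.51 + 0.2161×1717.95 = 1009.3540 per 100,000.
Difference = 1230.1190 − 1009.3540 = 220.7649.

220.8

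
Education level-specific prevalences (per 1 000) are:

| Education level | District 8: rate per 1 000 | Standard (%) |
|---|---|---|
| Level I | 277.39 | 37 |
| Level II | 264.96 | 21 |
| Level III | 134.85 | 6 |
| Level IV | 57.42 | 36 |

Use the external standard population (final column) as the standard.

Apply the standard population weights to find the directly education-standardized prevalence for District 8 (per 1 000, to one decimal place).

187.0

Standard weights: 0.37, 0.21, 0.06, 0.36.
Standardized rate: 0.3700×277.39 + 0.2100×264.96 + 0.0600×134.85 + 0.3600×57.42 = 187.0381 per 1 000.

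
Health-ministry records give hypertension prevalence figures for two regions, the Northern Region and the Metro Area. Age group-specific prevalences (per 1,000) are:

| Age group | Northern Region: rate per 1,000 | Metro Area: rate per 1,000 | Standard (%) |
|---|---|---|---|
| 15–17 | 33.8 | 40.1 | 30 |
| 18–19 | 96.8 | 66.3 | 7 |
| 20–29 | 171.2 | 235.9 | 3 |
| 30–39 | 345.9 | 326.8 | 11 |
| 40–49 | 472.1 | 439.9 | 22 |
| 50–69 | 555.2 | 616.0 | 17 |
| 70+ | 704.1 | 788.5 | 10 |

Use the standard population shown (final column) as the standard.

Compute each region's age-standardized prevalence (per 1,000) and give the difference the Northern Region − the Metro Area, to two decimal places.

-11.29

Standard weights: 0.30, 0.07, 0.03, 0.11, 0.22, 0.17, 0.10.
The Northern Region: 0.3000×33.8 + 0.0700×96.8 + 0.0300×171.2 + 0.1100×345.9 + 0.2200×472.1 + 0.1700×555.2 + 0.1000×704.1 = 328.7570 per 1,000.
The Metro Area: 0.3000×40.1 + 0.0700×66.3 + 0.0300×235.9 + 0.1100×326.8 + 0.2200×439.9 + 0.1700×616.0 + 0.1000×788.5 = 340.0440 per 1,000.
Difference = 328.7570 − 340.0440 = -11.2870.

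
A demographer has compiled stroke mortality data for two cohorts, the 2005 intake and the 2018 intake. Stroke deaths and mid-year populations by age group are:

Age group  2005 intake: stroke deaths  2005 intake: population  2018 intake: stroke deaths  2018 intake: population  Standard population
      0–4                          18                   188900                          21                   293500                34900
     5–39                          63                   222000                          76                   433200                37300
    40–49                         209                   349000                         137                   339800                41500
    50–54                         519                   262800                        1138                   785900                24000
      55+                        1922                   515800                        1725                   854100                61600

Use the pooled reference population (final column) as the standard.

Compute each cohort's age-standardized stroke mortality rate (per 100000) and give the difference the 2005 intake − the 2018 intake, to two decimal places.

Age-specific rates per 100000 for the 2005 intake: 9.53, 28.38, 59.89, 197.49, 372.63.
For the 2018 intake: 7.16, 17.54, 40.32, 144.80, 201.97.
Standard total = 199300; weights = 0.1751, 0.1872, 0.2082, 0.1204, 0.3091.
The 2005 intake: 0.1751×9.53 + 0.1872×28.38 + 0.2082×59.89 + 0.1204×197.49 + 0.3091×372.63 = 158.4031 per 100000.
The 2018 intake: 0.1751×7.16 + 0.1872×17.54 + 0.2082×40.32 + 0.1204×144.80 + 0.3091×201.97 = 92.7933 per 100000.
Difference = 158.4031 − 92.7933 = 65.6098.

65.61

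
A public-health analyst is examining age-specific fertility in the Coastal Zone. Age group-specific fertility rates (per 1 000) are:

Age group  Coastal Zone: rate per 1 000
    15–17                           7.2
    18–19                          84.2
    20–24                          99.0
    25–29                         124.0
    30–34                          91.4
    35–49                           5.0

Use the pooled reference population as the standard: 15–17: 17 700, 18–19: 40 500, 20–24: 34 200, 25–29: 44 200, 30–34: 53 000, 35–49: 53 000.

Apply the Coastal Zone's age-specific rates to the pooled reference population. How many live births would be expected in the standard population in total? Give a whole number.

Expected live births = Σ (standard pop × age-specific rate ÷ 1 000)
= 17 700×7.2/1 000 + 40 500×84.2/1 000 + 34 200×99.0/1 000 + 44 200×124.0/1 000 + 53 000×91.4/1 000 + 53 000×5.0/1 000
= 127.44 + 3410.10 + 3385.80 + 5480.80 + 4844.20 + 265.00 = 17513.34.

17513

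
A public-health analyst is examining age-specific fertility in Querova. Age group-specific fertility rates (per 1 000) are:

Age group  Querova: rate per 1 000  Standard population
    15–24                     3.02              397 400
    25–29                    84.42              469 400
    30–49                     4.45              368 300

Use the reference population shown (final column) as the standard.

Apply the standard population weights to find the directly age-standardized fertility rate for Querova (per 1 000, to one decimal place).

Standard total = 1 235 100; weights = 0.3218, 0.3801, 0.2982.
Standardized rate: 0.3218×3.02 + 0.3801×84.42 + 0.2982×4.45 = 34.3825 per 1 000.

34.4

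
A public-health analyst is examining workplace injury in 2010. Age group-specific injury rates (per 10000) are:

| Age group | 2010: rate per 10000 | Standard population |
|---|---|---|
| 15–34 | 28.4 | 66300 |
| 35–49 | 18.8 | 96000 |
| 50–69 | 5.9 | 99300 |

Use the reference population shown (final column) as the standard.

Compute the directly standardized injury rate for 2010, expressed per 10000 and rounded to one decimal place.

Standard total = 261600; weights = 0.2534, 0.3670, 0.3796.
Standardized rate: 0.2534×28.4 + 0.3670×18.8 + 0.3796×5.9 = 16.3364 per 10000.

16.3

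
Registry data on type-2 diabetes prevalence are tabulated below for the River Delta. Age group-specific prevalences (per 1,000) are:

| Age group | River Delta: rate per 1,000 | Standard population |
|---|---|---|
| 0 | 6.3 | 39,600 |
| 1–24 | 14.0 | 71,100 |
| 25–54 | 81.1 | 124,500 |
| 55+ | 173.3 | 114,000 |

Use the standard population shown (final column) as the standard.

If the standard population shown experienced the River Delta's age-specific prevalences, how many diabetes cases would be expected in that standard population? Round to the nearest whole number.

Expected diabetes cases = Σ (standard pop × age-specific rate ÷ 1,000)
= 39,600×6.3/1,000 + 71,100×14.0/1,000 + 124,500×81.1/1,000 + 114,000×173.3/1,000
= 249.48 + 995.40 + 10096.95 + 19756.20 = 31098.03.

31098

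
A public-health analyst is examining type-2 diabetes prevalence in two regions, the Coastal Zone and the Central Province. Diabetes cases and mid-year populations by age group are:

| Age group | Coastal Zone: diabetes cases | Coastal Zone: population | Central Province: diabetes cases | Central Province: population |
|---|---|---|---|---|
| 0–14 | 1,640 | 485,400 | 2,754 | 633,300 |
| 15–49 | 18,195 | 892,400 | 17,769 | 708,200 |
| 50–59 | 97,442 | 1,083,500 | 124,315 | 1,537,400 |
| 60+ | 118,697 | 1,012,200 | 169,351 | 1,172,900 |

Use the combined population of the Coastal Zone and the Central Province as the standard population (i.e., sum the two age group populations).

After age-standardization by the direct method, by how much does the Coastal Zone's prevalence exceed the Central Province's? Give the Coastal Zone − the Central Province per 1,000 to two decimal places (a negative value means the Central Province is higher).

Age-specific rates per 1,000 for the Coastal Zone: 3.379, 20.389, 89.933, 117.266.
For the Central Province: 4.349, 25.090, 80.861, 144.387.
Combined standard total = 7,525,300; weights = 0.1487, 0.2127, 0.3483, 0.2904.
The Coastal Zone: 0.1487×3.379 + 0.2127×20.389 + 0.3483×89.933 + 0.2904×117.266 = 70.2108 per 1,000.
The Central Province: 0.1487×4.349 + 0.2127×25.090 + 0.3483×80.861 + 0.2904×144.387 = 76.0702 per 1,000.
Difference = 70.2108 − 76.0702 = -5.8594.

-5.86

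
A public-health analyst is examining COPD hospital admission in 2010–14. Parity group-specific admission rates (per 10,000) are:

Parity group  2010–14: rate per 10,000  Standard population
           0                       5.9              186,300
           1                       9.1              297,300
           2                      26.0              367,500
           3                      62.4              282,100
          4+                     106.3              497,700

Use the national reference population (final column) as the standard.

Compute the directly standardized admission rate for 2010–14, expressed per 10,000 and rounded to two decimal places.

51.42

Standard total = 1,630,900; weights = 0.1142, 0.1823, 0.2253, 0.1730, 0.3052.
Standardized rate: 0.1142×5.9 + 0.1823×9.1 + 0.2253×26.0 + 0.1730×62.4 + 0.3052×106.3 = 51.4245 per 10,000.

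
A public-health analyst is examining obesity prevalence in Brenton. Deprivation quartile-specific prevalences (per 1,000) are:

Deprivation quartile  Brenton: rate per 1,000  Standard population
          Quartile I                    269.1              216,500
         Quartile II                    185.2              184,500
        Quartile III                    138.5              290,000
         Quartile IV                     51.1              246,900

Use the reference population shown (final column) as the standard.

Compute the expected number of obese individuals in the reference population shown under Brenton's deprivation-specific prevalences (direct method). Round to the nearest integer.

145211

Expected obese individuals = Σ (standard pop × deprivation-specific rate ÷ 1,000)
= 216,500×269.1/1,000 + 184,500×185.2/1,000 + 290,000×138.5/1,000 + 246,900×51.1/1,000
= 58260.15 + 34169.40 + 40165.00 + 12616.59 = 145211.14.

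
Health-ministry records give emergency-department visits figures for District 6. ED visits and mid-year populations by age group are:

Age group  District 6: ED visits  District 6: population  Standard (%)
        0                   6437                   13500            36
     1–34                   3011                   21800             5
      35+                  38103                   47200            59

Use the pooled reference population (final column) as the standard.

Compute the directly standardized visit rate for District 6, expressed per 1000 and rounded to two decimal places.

Age-specific rates per 1000 for District 6: 476.815, 138.119, 807.267.
Standard weights: 0.36, 0.05, 0.59.
Standardized rate: 0.3600×476.815 + 0.0500×138.119 + 0.5900×807.267 = 654.8468 per 1000.

654.85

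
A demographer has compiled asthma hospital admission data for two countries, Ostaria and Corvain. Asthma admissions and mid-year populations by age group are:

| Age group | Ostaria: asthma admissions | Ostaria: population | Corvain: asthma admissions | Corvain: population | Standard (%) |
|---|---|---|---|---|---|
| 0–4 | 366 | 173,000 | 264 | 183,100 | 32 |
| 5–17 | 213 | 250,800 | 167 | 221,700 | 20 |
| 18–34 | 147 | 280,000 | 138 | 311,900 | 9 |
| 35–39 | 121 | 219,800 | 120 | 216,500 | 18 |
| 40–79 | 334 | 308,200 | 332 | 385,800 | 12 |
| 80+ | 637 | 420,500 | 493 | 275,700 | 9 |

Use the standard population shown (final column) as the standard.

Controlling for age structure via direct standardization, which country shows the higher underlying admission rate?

Ostaria

Age-specific rates per 10,000 for Ostaria: 21.16, 8.49, 5.25, 5.51, 10.84, 15.15.
For Corvain: 14.42, 7.53, 4.42, 5.54, 8.61, 17.88.
Standard weights: 0.32, 0.20, 0.09, 0.18, 0.12, 0.09.
Ostaria: 0.3200×21.16 + 0.2000×8.49 + 0.0900×5.25 + 0.1800×5.51 + 0.1200×10.84 + 0.0900×15.15 = 12.5957 per 10,000.
Corvain: 0.3200×14.42 + 0.2000×7.53 + 0.0900×4.42 + 0.1800×5.54 + 0.1200×8.61 + 0.0900×17.88 = 10.1583 per 10,000.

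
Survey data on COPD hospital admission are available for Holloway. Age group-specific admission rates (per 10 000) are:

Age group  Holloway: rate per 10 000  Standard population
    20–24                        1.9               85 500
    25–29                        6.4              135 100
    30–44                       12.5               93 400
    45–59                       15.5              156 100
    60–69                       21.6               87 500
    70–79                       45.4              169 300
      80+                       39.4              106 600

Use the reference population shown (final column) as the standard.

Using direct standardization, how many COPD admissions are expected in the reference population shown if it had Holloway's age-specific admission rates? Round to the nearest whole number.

Expected COPD admissions = Σ (standard pop × age-specific rate ÷ 10 000)
= 85 500×1.9/10 000 + 135 100×6.4/10 000 + 93 400×12.5/10 000 + 156 100×15.5/10 000 + 87 500×21.6/10 000 + 169 300×45.4/10 000 + 106 600×39.4/10 000
= 16.25 + 86.46 + 116.75 + 241.96 + 189.00 + 768.62 + 420.00 = 1839.04.

1839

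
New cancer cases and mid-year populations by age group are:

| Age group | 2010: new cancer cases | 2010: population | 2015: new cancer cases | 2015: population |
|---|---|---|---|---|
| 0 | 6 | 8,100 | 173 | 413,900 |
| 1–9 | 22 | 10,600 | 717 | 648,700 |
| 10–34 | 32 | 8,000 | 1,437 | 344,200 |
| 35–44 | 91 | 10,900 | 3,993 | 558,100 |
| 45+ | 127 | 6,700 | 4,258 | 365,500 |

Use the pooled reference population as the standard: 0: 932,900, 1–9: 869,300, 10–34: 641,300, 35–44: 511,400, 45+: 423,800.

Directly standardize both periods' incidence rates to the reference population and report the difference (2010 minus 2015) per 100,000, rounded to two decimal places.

140.26

Age-specific rates per 100,000 for 2010: 74.07, 207.55, 400.00, 834.86, 1895.52.
For 2015: 41.80, 110.53, 417.49, 715.46, 1164.98.
Standard total = 3,378,700; weights = 0.2761, 0.2573, 0.1898, 0.1514, 0.1254.
2010: 0.2761×74.07 + 0.2573×207.55 + 0.1898×400.00 + 0.1514×834.86 + 0.1254×1895.52 = 513.9005 per 100,000.
2015: 0.2761×41.80 + 0.2573×110.53 + 0.1898×417.49 + 0.1514×715.46 + 0.1254×1164.98 = 373.6401 per 100,000.
Difference = 513.9005 − 373.6401 = 140.2603.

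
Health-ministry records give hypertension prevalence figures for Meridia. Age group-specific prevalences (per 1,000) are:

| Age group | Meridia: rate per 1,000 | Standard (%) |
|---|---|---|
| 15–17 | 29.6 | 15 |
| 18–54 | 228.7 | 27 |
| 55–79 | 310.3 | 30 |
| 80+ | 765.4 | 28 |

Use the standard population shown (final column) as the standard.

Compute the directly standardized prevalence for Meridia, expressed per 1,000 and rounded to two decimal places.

373.59

Standard weights: 0.15, 0.27, 0.30, 0.28.
Standardized rate: 0.1500×29.6 + 0.2700×228.7 + 0.3000×310.3 + 0.2800×765.4 = 373.5910 per 1,000.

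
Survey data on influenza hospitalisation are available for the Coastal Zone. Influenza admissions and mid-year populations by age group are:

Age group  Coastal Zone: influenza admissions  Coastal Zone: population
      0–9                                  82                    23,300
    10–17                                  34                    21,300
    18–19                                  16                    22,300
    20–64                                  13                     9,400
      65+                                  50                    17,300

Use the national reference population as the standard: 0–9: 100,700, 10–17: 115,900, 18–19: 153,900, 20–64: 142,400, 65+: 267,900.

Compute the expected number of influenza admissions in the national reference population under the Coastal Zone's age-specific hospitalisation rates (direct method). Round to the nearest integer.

1621

Age-specific rates per 100,000 for the Coastal Zone: 351.93, 159.62, 71.75, 138.30, 289.02.
Expected influenza admissions = Σ (standard pop × age-specific rate ÷ 100,000)
= 100,700×351.93/100,000 + 115,900×159.62/100,000 + 153,900×71.75/100,000 + 142,400×138.30/100,000 + 267,900×289.02/100,000
= 354.39 + 185.00 + 110.42 + 196.94 + 774.28 = 1621.03.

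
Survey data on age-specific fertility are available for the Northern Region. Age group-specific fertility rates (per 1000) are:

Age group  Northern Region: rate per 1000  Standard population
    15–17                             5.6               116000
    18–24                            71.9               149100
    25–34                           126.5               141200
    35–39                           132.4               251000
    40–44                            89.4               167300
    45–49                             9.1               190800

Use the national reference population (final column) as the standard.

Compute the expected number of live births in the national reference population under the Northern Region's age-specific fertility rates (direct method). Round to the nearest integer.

Expected live births = Σ (standard pop × age-specific rate ÷ 1000)
= 116000×5.6/1000 + 149100×71.9/1000 + 141200×126.5/1000 + 251000×132.4/1000 + 167300×89.4/1000 + 190800×9.1/1000
= 649.60 + 10720.29 + 17861.80 + 33232.40 + 14956.62 + 1736.28 = 79156.99.

79157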